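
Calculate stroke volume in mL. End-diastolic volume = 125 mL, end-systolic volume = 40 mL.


SV = EDV - ESV
SV = 125 - 40
SV = 85 mL


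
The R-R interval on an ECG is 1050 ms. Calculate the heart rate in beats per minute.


HR = 60 / RR_interval(s)
RR = 1050 ms = 1.05 s
HR = 60 / 1.05 = 57.14 bpm


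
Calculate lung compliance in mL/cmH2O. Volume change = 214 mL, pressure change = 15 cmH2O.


C = dV / dP
C = 214 / 15
C = 14.27 mL/cmH2O


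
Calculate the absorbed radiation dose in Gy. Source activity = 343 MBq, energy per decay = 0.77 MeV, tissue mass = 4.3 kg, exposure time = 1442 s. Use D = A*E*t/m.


A = 343 MBq = 3.4300e+08 Bq
E = 0.77 MeV = 1.23354e-13 J
D = A*E*t/m = 3.4300e+08*1.23354e-13*1442/4.3
D = 0.01419 Gy


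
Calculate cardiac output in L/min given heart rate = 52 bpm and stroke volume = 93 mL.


CO = HR * SV
CO = 52 * 93 / 1000
CO = 4.836 L/min


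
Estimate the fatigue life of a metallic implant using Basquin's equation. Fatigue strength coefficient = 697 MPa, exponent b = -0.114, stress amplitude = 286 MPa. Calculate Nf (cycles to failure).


sigma_a = sigma_f' * (2Nf)^b
2Nf = (sigma_a/sigma_f')^(1/b)
2Nf = (286/697)^(1/-0.114)
2Nf = 2474.9586
Nf = 1237


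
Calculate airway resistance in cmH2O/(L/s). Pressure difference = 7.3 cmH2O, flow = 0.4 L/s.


R = dP / flow
R = 7.3 / 0.4
R = 18.25 cmH2O/(L/s)


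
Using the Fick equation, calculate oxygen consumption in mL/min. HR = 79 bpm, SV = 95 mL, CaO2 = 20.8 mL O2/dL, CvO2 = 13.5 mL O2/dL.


CO = HR*SV = 79*95/1000 = 7.505 L/min
a-v O2 diff = 20.8 - 13.5 = 7.3 mL/dL
VO2 = CO * (CaO2-CvO2) * 10 dL/L
VO2 = 7.505 * 7.3 * 10
VO2 = 547.9 mL/min


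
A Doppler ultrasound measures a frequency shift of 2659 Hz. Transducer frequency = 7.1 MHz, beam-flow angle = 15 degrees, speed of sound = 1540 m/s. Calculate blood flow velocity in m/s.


v = fd * c / (2 * f0 * cos(theta))
v = 2659 * 1540 / (2 * 7.1000e+06 * cos(15))
v = 0.2985 m/s


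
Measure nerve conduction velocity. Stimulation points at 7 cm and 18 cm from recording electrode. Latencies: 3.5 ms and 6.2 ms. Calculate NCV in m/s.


Distance = (18 - 7) / 100 = 0.11 m
dt = (6.2 - 3.5) / 1000 = 0.0027 s
NCV = dist / dt = 40.74 m/s


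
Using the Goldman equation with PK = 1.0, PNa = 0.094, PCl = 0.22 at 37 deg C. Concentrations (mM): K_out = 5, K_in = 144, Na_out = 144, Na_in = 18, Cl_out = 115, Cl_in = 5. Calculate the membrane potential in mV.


Vm = (RT/F)*ln((PK*Ko + PNa*Nao + PCl*Cli)/(PK*Ki + PNa*Nai + PCl*Clo))
Numer = 19.636, Denom = 170.992
Vm = -57.84 mV


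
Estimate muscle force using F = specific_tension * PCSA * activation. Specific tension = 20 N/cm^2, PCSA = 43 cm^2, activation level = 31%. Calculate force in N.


F = sigma * PCSA * activation
F = 20 * 43 * 0.31
F = 266.6 N


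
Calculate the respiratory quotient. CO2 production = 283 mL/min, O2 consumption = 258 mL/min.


RQ = VCO2 / VO2
RQ = 283 / 258
RQ = 1.097


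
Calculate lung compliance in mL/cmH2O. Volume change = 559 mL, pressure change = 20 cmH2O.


C = dV / dP
C = 559 / 20
C = 27.95 mL/cmH2O


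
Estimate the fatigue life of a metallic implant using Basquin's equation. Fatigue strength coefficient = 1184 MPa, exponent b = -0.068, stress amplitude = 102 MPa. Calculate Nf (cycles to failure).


sigma_a = sigma_f' * (2Nf)^b
2Nf = (sigma_a/sigma_f')^(1/b)
2Nf = (102/1184)^(1/-0.068)
2Nf = 4.551041e+15
Nf = 2.2755e+15


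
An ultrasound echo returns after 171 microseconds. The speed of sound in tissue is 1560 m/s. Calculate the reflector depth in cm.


depth = c * t / 2
t = 171 us = 1.7100e-04 s
depth = 1560 * 1.7100e-04 / 2
depth = 0.13338 m = 13.338 cm


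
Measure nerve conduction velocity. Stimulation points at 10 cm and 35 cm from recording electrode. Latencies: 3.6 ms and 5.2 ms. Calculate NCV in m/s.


Distance = (35 - 10) / 100 = 0.25 m
dt = (5.2 - 3.6) / 1000 = 0.0016 s
NCV = dist / dt = 156.2 m/s


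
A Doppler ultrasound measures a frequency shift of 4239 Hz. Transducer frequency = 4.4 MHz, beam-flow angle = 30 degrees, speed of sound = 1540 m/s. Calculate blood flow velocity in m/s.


v = fd * c / (2 * f0 * cos(theta))
v = 4239 * 1540 / (2 * 4.4000e+06 * cos(30))
v = 0.8566 m/s


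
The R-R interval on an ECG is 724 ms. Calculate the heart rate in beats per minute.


HR = 60 / RR_interval(s)
RR = 724 ms = 0.724 s
HR = 60 / 0.724 = 82.87 bpm


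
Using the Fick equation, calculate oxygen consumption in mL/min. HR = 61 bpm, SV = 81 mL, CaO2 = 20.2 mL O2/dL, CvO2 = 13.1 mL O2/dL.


CO = HR*SV = 61*81/1000 = 4.941 L/min
a-v O2 diff = 20.2 - 13.1 = 7.1 mL/dL
VO2 = CO * (CaO2-CvO2) * 10 dL/L
VO2 = 4.941 * 7.1 * 10
VO2 = 350.8 mL/min


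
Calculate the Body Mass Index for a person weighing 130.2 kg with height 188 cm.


BMI = weight / height^2
height = 188 cm = 1.88 m
BMI = 130.2 / 1.88^2
BMI = 36.84 kg/m^2


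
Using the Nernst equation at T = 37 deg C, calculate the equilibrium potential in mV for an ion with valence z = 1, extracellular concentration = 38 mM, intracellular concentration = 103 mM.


E = (RT/(zF)) * ln(C_out/C_in)
T = 37 + 273.15 = 310.15 K
E = (8.314 * 310.15 / (1 * 96485)) * ln(38/103)
E = -26.65 mV


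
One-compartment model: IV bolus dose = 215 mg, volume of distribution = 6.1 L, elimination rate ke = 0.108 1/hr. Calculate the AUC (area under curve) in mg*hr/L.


C0 = Dose/Vd = 215/6.1 = 35.2459 mg/L
AUC = C0/ke = 35.2459/0.108
AUC = 326.4 mg*hr/L


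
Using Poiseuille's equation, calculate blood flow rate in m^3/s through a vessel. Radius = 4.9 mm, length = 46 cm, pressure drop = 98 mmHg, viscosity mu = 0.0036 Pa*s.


Q = pi*r^4*dP / (8*mu*L)
r = 0.0049 m, L = 0.46 m
dP = 98 mmHg = 13065.556 Pa
Q = 0.001786 m^3/s


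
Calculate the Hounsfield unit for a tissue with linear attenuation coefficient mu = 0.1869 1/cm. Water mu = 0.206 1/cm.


HU = ((mu_tissue - mu_water) / mu_water) * 1000
HU = ((0.1869 - 0.206) / 0.206) * 1000
HU = -92.72


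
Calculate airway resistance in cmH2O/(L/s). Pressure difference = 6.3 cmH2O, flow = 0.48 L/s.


R = dP / flow
R = 6.3 / 0.48
R = 13.12 cmH2O/(L/s)


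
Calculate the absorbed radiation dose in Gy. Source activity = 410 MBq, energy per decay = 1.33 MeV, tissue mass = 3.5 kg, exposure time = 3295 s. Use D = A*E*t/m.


A = 410 MBq = 4.1000e+08 Bq
E = 1.33 MeV = 2.13066e-13 J
D = A*E*t/m = 4.1000e+08*2.13066e-13*3295/3.5
D = 0.08224 Gy


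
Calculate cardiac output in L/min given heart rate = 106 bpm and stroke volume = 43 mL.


CO = HR * SV
CO = 106 * 43 / 1000
CO = 4.558 L/min


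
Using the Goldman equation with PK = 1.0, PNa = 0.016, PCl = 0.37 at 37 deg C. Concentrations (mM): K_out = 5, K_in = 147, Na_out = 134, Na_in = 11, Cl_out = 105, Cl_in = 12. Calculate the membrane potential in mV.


Vm = (RT/F)*ln((PK*Ko + PNa*Nao + PCl*Cli)/(PK*Ki + PNa*Nai + PCl*Clo))
Numer = 11.584, Denom = 186.026
Vm = -74.2 mV


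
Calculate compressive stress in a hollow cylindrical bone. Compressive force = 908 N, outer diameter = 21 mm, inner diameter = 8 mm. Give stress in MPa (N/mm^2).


A = pi*(r_o^2 - r_i^2)
r_o = 10.5 mm, r_i = 4 mm
A = 296.095 mm^2
sigma = F/A = 908 / 296.095
sigma = 3.067 MPa


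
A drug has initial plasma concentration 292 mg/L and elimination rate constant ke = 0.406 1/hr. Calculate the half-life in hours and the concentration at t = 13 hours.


t_half = ln(2) / ke = 0.693147 / 0.406 = 1.707 hr
C(t) = C0 * exp(-ke*t) = 292 * exp(-0.406*13)
C(13) = 1.49 mg/L


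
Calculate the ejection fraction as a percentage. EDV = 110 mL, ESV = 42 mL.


SV = EDV - ESV = 110 - 42 = 68 mL
EF = SV/EDV * 100 = 68/110 * 100
EF = 61.82%


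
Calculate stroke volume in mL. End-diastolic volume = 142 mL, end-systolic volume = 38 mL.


SV = EDV - ESV
SV = 142 - 38
SV = 104 mL


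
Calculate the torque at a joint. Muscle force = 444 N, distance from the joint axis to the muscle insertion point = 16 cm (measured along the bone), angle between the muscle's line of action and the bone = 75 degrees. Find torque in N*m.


Torque = F * d * sin(theta)   (moment arm = d*sin(theta))
d = 16 cm = 0.16 m
Torque = 444 * 0.16 * sin(75)
Torque = 68.62 N*m


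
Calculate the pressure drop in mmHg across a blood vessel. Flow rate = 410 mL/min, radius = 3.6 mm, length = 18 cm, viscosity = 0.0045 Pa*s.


dP = 8*mu*L*Q / (pi*r^4)
Q = 410 mL/min = 6.83333e-06 m^3/s
dP = 83.9165 Pa = 83.9165 / 133.322 mmHg = 0.6294 mmHg


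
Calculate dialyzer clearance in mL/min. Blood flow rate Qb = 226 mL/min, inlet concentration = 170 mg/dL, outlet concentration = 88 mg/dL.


K = Qb * (Cb_in - Cb_out) / Cb_in
K = 226 * (170 - 88) / 170
K = 109 mL/min


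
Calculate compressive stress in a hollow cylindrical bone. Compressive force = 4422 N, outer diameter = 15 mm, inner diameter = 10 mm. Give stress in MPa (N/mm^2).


A = pi*(r_o^2 - r_i^2)
r_o = 7.5 mm, r_i = 5 mm
A = 98.1748 mm^2
sigma = F/A = 4422 / 98.1748
sigma = 45.04 MPa


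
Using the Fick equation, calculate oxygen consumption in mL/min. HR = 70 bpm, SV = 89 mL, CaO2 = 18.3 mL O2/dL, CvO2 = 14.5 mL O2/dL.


CO = HR*SV = 70*89/1000 = 6.23 L/min
a-v O2 diff = 18.3 - 14.5 = 3.8 mL/dL
VO2 = CO * (CaO2-CvO2) * 10 dL/L
VO2 = 6.23 * 3.8 * 10
VO2 = 236.7 mL/min


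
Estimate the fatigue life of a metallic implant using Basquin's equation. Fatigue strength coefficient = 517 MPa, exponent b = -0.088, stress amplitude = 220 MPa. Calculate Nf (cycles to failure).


sigma_a = sigma_f' * (2Nf)^b
2Nf = (sigma_a/sigma_f')^(1/b)
2Nf = (220/517)^(1/-0.088)
2Nf = 16469.494
Nf = 8235


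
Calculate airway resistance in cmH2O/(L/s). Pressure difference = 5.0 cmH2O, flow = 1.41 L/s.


R = dP / flow
R = 5.0 / 1.41
R = 3.546 cmH2O/(L/s)


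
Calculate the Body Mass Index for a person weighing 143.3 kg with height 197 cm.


BMI = weight / height^2
height = 197 cm = 1.97 m
BMI = 143.3 / 1.97^2
BMI = 36.92 kg/m^2


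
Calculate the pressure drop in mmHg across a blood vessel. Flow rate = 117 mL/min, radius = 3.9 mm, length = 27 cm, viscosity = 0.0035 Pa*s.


dP = 8*mu*L*Q / (pi*r^4)
Q = 117 mL/min = 1.95e-06 m^3/s
dP = 20.2837 Pa = 20.2837 / 133.322 mmHg = 0.1521 mmHg


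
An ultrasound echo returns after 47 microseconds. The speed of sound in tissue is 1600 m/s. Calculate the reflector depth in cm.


depth = c * t / 2
t = 47 us = 4.7000e-05 s
depth = 1600 * 4.7000e-05 / 2
depth = 0.0376 m = 3.76 cm


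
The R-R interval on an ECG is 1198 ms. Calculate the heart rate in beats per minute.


HR = 60 / RR_interval(s)
RR = 1198 ms = 1.198 s
HR = 60 / 1.198 = 50.08 bpm


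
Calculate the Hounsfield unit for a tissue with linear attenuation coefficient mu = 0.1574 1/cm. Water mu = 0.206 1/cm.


HU = ((mu_tissue - mu_water) / mu_water) * 1000
HU = ((0.1574 - 0.206) / 0.206) * 1000
HU = -235.9


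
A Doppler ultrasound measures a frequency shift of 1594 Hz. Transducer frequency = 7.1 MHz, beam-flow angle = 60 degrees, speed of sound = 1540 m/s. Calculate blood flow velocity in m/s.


v = fd * c / (2 * f0 * cos(theta))
v = 1594 * 1540 / (2 * 7.1000e+06 * cos(60))
v = 0.3457 m/s


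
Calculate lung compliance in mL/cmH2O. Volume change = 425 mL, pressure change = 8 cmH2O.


C = dV / dP
C = 425 / 8
C = 53.12 mL/cmH2O


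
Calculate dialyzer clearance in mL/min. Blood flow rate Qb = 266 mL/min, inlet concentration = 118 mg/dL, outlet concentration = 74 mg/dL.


K = Qb * (Cb_in - Cb_out) / Cb_in
K = 266 * (118 - 74) / 118
K = 99.19 mL/min


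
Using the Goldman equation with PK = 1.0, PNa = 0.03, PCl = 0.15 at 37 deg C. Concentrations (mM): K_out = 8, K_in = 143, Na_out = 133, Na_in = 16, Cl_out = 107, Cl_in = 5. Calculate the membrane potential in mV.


Vm = (RT/F)*ln((PK*Ko + PNa*Nao + PCl*Cli)/(PK*Ki + PNa*Nai + PCl*Clo))
Numer = 12.74, Denom = 159.53
Vm = -67.55 mV


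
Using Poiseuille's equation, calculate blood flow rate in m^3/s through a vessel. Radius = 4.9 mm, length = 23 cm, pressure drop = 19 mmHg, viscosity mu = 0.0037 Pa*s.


Q = pi*r^4*dP / (8*mu*L)
r = 0.0049 m, L = 0.23 m
dP = 19 mmHg = 2533.118 Pa
Q = 6.7386e-04 m^3/s


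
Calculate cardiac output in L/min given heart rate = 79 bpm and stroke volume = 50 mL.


CO = HR * SV
CO = 79 * 50 / 1000
CO = 3.95 L/min


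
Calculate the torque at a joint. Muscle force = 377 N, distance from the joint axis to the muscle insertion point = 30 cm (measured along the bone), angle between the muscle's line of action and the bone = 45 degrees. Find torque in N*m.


Torque = F * d * sin(theta)   (moment arm = d*sin(theta))
d = 30 cm = 0.3 m
Torque = 377 * 0.3 * sin(45)
Torque = 79.97 N*m


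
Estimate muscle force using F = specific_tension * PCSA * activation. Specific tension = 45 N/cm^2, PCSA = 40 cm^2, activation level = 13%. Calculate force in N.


F = sigma * PCSA * activation
F = 45 * 40 * 0.13
F = 234 N


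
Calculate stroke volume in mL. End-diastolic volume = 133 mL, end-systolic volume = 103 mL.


SV = EDV - ESV
SV = 133 - 103
SV = 30 mL


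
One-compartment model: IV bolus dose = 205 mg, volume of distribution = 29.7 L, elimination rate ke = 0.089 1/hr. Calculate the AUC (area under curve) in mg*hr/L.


C0 = Dose/Vd = 205/29.7 = 6.90236 mg/L
AUC = C0/ke = 6.90236/0.089
AUC = 77.55 mg*hr/L


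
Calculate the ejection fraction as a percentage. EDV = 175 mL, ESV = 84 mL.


SV = EDV - ESV = 175 - 84 = 91 mL
EF = SV/EDV * 100 = 91/175 * 100
EF = 52%


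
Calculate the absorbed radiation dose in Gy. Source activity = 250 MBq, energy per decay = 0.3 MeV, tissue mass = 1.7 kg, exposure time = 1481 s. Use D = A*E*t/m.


A = 250 MBq = 2.5000e+08 Bq
E = 0.3 MeV = 4.806e-14 J
D = A*E*t/m = 2.5000e+08*4.806e-14*1481/1.7
D = 0.01047 Gy


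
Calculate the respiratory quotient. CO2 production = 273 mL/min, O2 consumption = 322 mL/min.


RQ = VCO2 / VO2
RQ = 273 / 322
RQ = 0.8478


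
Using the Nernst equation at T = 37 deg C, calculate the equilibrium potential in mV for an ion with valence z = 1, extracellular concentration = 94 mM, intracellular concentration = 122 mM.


E = (RT/(zF)) * ln(C_out/C_in)
T = 37 + 273.15 = 310.15 K
E = (8.314 * 310.15 / (1 * 96485)) * ln(94/122)
E = -6.968 mV


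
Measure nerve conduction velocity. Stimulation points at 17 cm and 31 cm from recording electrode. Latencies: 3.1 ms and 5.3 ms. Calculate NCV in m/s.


Distance = (31 - 17) / 100 = 0.14 m
dt = (5.3 - 3.1) / 1000 = 0.0022 s
NCV = dist / dt = 63.64 m/s


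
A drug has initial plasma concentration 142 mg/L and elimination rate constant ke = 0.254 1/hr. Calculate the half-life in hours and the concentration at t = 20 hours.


t_half = ln(2) / ke = 0.693147 / 0.254 = 2.729 hr
C(t) = C0 * exp(-ke*t) = 142 * exp(-0.254*20)
C(20) = 0.8832 mg/L


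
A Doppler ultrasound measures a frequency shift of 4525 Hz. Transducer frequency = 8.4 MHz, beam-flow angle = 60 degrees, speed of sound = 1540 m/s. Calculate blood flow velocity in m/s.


v = fd * c / (2 * f0 * cos(theta))
v = 4525 * 1540 / (2 * 8.4000e+06 * cos(60))
v = 0.8296 m/s


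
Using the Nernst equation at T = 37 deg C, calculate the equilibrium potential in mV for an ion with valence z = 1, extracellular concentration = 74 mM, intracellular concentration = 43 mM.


E = (RT/(zF)) * ln(C_out/C_in)
T = 37 + 273.15 = 310.15 K
E = (8.314 * 310.15 / (1 * 96485)) * ln(74/43)
E = 14.51 mV


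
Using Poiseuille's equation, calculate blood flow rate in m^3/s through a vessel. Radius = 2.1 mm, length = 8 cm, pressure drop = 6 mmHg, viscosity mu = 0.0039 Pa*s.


Q = pi*r^4*dP / (8*mu*L)
r = 0.0021 m, L = 0.08 m
dP = 6 mmHg = 799.932 Pa
Q = 1.9581e-05 m^3/s


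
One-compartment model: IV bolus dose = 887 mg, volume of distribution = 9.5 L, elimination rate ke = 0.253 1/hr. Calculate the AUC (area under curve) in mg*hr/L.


C0 = Dose/Vd = 887/9.5 = 93.3684 mg/L
AUC = C0/ke = 93.3684/0.253
AUC = 369 mg*hr/L


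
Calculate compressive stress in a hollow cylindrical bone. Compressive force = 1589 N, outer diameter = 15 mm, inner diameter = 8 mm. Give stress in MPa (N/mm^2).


A = pi*(r_o^2 - r_i^2)
r_o = 7.5 mm, r_i = 4 mm
A = 126.449 mm^2
sigma = F/A = 1589 / 126.449
sigma = 12.57 MPa


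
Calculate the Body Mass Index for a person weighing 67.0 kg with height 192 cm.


BMI = weight / height^2
height = 192 cm = 1.92 m
BMI = 67.0 / 1.92^2
BMI = 18.17 kg/m^2


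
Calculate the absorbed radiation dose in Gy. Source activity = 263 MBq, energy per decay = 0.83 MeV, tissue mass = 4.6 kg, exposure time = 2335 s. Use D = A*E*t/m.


A = 263 MBq = 2.6300e+08 Bq
E = 0.83 MeV = 1.32966e-13 J
D = A*E*t/m = 2.6300e+08*1.32966e-13*2335/4.6
D = 0.01775 Gy


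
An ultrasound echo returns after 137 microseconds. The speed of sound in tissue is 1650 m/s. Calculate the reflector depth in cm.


depth = c * t / 2
t = 137 us = 1.3700e-04 s
depth = 1650 * 1.3700e-04 / 2
depth = 0.113025 m = 11.3025 cm


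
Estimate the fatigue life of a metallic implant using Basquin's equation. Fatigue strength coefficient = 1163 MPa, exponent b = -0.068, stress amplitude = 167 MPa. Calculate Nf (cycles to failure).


sigma_a = sigma_f' * (2Nf)^b
2Nf = (sigma_a/sigma_f')^(1/b)
2Nf = (167/1163)^(1/-0.068)
2Nf = 2.4834058e+12
Nf = 1.2417e+12


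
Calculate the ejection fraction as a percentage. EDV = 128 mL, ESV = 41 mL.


SV = EDV - ESV = 128 - 41 = 87 mL
EF = SV/EDV * 100 = 87/128 * 100
EF = 67.97%


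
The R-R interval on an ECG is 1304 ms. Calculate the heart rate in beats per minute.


HR = 60 / RR_interval(s)
RR = 1304 ms = 1.304 s
HR = 60 / 1.304 = 46.01 bpm


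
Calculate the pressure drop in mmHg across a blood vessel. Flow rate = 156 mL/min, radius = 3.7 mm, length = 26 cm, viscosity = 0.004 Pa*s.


dP = 8*mu*L*Q / (pi*r^4)
Q = 156 mL/min = 2.6e-06 m^3/s
dP = 36.7401 Pa = 36.7401 / 133.322 mmHg = 0.2756 mmHg


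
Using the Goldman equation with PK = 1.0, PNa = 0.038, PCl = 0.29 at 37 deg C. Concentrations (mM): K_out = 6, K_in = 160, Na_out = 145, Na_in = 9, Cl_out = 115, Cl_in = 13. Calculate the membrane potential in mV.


Vm = (RT/F)*ln((PK*Ko + PNa*Nao + PCl*Cli)/(PK*Ki + PNa*Nai + PCl*Clo))
Numer = 15.28, Denom = 193.692
Vm = -67.87 mV


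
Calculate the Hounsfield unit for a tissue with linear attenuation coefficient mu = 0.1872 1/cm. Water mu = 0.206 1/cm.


HU = ((mu_tissue - mu_water) / mu_water) * 1000
HU = ((0.1872 - 0.206) / 0.206) * 1000
HU = -91.26


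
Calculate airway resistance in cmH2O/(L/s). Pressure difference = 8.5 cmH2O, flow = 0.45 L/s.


R = dP / flow
R = 8.5 / 0.45
R = 18.89 cmH2O/(L/s)


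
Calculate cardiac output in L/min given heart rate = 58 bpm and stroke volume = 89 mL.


CO = HR * SV
CO = 58 * 89 / 1000
CO = 5.162 L/min


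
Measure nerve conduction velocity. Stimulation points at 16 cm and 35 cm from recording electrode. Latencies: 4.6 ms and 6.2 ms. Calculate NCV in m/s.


Distance = (35 - 16) / 100 = 0.19 m
dt = (6.2 - 4.6) / 1000 = 0.0016 s
NCV = dist / dt = 118.7 m/s


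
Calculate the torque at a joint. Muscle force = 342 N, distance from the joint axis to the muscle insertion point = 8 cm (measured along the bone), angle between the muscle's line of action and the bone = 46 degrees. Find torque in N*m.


Torque = F * d * sin(theta)   (moment arm = d*sin(theta))
d = 8 cm = 0.08 m
Torque = 342 * 0.08 * sin(46)
Torque = 19.68 N*m


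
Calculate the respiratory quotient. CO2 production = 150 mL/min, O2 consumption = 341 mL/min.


RQ = VCO2 / VO2
RQ = 150 / 341
RQ = 0.4399


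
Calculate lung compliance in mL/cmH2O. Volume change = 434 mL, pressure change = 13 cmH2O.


C = dV / dP
C = 434 / 13
C = 33.38 mL/cmH2O


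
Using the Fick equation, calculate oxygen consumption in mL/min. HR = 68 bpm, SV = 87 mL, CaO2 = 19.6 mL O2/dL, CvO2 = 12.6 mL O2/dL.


CO = HR*SV = 68*87/1000 = 5.916 L/min
a-v O2 diff = 19.6 - 12.6 = 7 mL/dL
VO2 = CO * (CaO2-CvO2) * 10 dL/L
VO2 = 5.916 * 7 * 10
VO2 = 414.1 mL/min


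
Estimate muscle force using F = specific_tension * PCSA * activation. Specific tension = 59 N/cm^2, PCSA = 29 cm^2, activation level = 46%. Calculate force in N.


F = sigma * PCSA * activation
F = 59 * 29 * 0.46
F = 787.1 N


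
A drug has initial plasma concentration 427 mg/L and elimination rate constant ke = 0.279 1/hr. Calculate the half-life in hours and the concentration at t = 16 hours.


t_half = ln(2) / ke = 0.693147 / 0.279 = 2.484 hr
C(t) = C0 * exp(-ke*t) = 427 * exp(-0.279*16)
C(16) = 4.917 mg/L


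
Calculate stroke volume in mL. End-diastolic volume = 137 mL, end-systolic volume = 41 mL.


SV = EDV - ESV
SV = 137 - 41
SV = 96 mL


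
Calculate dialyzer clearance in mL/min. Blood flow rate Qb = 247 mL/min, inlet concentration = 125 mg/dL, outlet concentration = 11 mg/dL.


K = Qb * (Cb_in - Cb_out) / Cb_in
K = 247 * (125 - 11) / 125
K = 225.3 mL/min


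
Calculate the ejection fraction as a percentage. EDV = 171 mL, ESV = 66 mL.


SV = EDV - ESV = 171 - 66 = 105 mL
EF = SV/EDV * 100 = 105/171 * 100
EF = 61.4%


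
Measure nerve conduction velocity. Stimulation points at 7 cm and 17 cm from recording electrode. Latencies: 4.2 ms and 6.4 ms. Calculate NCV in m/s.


Distance = (17 - 7) / 100 = 0.1 m
dt = (6.4 - 4.2) / 1000 = 0.0022 s
NCV = dist / dt = 45.45 m/s


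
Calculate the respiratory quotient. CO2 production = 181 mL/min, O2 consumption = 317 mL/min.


RQ = VCO2 / VO2
RQ = 181 / 317
RQ = 0.571


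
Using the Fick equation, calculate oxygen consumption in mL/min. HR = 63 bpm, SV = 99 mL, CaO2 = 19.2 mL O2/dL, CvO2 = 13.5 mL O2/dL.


CO = HR*SV = 63*99/1000 = 6.237 L/min
a-v O2 diff = 19.2 - 13.5 = 5.7 mL/dL
VO2 = CO * (CaO2-CvO2) * 10 dL/L
VO2 = 6.237 * 5.7 * 10
VO2 = 355.5 mL/min


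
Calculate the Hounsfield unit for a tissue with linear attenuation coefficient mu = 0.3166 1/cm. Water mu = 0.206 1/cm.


HU = ((mu_tissue - mu_water) / mu_water) * 1000
HU = ((0.3166 - 0.206) / 0.206) * 1000
HU = 536.9


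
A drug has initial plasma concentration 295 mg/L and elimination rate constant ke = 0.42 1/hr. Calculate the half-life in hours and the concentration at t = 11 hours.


t_half = ln(2) / ke = 0.693147 / 0.42 = 1.65 hr
C(t) = C0 * exp(-ke*t) = 295 * exp(-0.42*11)
C(11) = 2.907 mg/L


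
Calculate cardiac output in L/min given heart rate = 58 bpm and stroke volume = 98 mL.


CO = HR * SV
CO = 58 * 98 / 1000
CO = 5.684 L/min


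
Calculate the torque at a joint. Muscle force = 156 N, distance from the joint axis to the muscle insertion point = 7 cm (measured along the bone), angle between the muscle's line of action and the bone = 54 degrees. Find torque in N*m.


Torque = F * d * sin(theta)   (moment arm = d*sin(theta))
d = 7 cm = 0.07 m
Torque = 156 * 0.07 * sin(54)
Torque = 8.834 N*m


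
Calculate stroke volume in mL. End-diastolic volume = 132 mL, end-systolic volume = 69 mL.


SV = EDV - ESV
SV = 132 - 69
SV = 63 mL


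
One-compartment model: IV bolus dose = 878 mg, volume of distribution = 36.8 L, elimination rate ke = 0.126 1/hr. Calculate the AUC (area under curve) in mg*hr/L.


C0 = Dose/Vd = 878/36.8 = 23.8587 mg/L
AUC = C0/ke = 23.8587/0.126
AUC = 189.4 mg*hr/L


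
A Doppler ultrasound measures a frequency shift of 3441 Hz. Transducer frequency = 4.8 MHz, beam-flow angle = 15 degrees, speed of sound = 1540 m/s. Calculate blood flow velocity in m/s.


v = fd * c / (2 * f0 * cos(theta))
v = 3441 * 1540 / (2 * 4.8000e+06 * cos(15))
v = 0.5715 m/s


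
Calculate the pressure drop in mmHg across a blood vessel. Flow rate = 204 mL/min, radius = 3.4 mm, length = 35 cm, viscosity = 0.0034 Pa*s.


dP = 8*mu*L*Q / (pi*r^4)
Q = 204 mL/min = 3.4e-06 m^3/s
dP = 77.0993 Pa = 77.0993 / 133.322 mmHg = 0.5783 mmHg


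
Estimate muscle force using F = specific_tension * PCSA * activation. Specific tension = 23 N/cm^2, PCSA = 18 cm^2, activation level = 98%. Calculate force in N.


F = sigma * PCSA * activation
F = 23 * 18 * 0.98
F = 405.7 N


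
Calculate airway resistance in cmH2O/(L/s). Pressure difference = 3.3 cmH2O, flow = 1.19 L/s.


R = dP / flow
R = 3.3 / 1.19
R = 2.773 cmH2O/(L/s)


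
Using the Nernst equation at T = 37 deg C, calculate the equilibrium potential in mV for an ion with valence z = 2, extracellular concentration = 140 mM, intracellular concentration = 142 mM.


E = (RT/(zF)) * ln(C_out/C_in)
T = 37 + 273.15 = 310.15 K
E = (8.314 * 310.15 / (2 * 96485)) * ln(140/142)
E = -0.1895 mV


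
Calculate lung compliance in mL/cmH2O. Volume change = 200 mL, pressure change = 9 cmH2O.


C = dV / dP
C = 200 / 9
C = 22.22 mL/cmH2O


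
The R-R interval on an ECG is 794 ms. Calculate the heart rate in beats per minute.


HR = 60 / RR_interval(s)
RR = 794 ms = 0.794 s
HR = 60 / 0.794 = 75.57 bpm


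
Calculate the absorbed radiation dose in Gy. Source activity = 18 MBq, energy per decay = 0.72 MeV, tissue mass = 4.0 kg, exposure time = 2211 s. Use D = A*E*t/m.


A = 18 MBq = 1.8000e+07 Bq
E = 0.72 MeV = 1.15344e-13 J
D = A*E*t/m = 1.8000e+07*1.15344e-13*2211/4.0
D = 0.001148 Gy


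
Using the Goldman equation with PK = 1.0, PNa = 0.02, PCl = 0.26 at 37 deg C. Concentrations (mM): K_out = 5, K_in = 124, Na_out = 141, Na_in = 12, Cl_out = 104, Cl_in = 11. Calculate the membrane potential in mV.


Vm = (RT/F)*ln((PK*Ko + PNa*Nao + PCl*Cli)/(PK*Ki + PNa*Nai + PCl*Clo))
Numer = 10.68, Denom = 151.28
Vm = -70.84 mV


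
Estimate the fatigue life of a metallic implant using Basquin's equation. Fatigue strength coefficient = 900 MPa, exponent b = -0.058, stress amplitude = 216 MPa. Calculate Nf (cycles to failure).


sigma_a = sigma_f' * (2Nf)^b
2Nf = (sigma_a/sigma_f')^(1/b)
2Nf = (216/900)^(1/-0.058)
2Nf = 4.8530311e+10
Nf = 2.4265e+10


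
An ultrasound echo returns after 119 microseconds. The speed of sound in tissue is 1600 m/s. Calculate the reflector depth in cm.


depth = c * t / 2
t = 119 us = 1.1900e-04 s
depth = 1600 * 1.1900e-04 / 2
depth = 0.0952 m = 9.52 cm


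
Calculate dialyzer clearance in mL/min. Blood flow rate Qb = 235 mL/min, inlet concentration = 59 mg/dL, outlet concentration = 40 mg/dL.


K = Qb * (Cb_in - Cb_out) / Cb_in
K = 235 * (59 - 40) / 59
K = 75.68 mL/min


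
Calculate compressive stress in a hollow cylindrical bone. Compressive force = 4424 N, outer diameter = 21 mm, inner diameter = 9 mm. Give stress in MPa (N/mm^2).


A = pi*(r_o^2 - r_i^2)
r_o = 10.5 mm, r_i = 4.5 mm
A = 282.743 mm^2
sigma = F/A = 4424 / 282.743
sigma = 15.65 MPa


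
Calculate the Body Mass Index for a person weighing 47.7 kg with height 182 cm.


BMI = weight / height^2
height = 182 cm = 1.82 m
BMI = 47.7 / 1.82^2
BMI = 14.4 kg/m^2


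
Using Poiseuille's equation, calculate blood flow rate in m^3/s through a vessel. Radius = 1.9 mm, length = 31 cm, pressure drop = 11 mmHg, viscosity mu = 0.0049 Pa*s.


Q = pi*r^4*dP / (8*mu*L)
r = 0.0019 m, L = 0.31 m
dP = 11 mmHg = 1466.542 Pa
Q = 4.9410e-06 m^3/s


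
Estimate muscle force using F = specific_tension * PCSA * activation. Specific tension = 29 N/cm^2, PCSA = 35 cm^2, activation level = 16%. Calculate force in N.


F = sigma * PCSA * activation
F = 29 * 35 * 0.16
F = 162.4 N


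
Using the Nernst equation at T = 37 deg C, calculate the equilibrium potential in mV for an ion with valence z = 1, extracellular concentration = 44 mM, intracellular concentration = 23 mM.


E = (RT/(zF)) * ln(C_out/C_in)
T = 37 + 273.15 = 310.15 K
E = (8.314 * 310.15 / (1 * 96485)) * ln(44/23)
E = 17.34 mV


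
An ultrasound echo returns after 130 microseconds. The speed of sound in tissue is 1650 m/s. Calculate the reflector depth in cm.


depth = c * t / 2
t = 130 us = 1.3000e-04 s
depth = 1650 * 1.3000e-04 / 2
depth = 0.10725 m = 10.725 cm


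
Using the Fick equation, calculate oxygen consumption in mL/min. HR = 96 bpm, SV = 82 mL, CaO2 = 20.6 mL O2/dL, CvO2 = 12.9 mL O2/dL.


CO = HR*SV = 96*82/1000 = 7.872 L/min
a-v O2 diff = 20.6 - 12.9 = 7.7 mL/dL
VO2 = CO * (CaO2-CvO2) * 10 dL/L
VO2 = 7.872 * 7.7 * 10
VO2 = 606.1 mL/min


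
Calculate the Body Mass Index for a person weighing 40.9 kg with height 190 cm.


BMI = weight / height^2
height = 190 cm = 1.9 m
BMI = 40.9 / 1.9^2
BMI = 11.33 kg/m^2


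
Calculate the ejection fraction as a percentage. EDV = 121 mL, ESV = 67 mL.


SV = EDV - ESV = 121 - 67 = 54 mL
EF = SV/EDV * 100 = 54/121 * 100
EF = 44.63%


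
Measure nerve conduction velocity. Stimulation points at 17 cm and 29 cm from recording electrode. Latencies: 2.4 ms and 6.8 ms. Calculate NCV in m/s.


Distance = (29 - 17) / 100 = 0.12 m
dt = (6.8 - 2.4) / 1000 = 0.0044 s
NCV = dist / dt = 27.27 m/s


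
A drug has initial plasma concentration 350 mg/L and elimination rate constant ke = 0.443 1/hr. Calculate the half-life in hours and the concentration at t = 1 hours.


t_half = ln(2) / ke = 0.693147 / 0.443 = 1.565 hr
C(t) = C0 * exp(-ke*t) = 350 * exp(-0.443*1)
C(1) = 224.7 mg/L


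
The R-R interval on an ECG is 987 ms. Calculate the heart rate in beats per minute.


HR = 60 / RR_interval(s)
RR = 987 ms = 0.987 s
HR = 60 / 0.987 = 60.79 bpm


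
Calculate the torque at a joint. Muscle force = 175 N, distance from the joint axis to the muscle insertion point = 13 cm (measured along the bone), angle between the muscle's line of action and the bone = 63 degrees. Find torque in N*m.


Torque = F * d * sin(theta)   (moment arm = d*sin(theta))
d = 13 cm = 0.13 m
Torque = 175 * 0.13 * sin(63)
Torque = 20.27 N*m


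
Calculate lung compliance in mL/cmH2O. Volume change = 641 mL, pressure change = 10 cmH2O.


C = dV / dP
C = 641 / 10
C = 64.1 mL/cmH2O


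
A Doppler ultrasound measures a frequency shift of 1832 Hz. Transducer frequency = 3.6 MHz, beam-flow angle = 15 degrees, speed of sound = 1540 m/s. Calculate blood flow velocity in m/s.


v = fd * c / (2 * f0 * cos(theta))
v = 1832 * 1540 / (2 * 3.6000e+06 * cos(15))
v = 0.4057 m/s


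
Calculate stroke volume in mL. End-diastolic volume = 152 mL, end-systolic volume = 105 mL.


SV = EDV - ESV
SV = 152 - 105
SV = 47 mL


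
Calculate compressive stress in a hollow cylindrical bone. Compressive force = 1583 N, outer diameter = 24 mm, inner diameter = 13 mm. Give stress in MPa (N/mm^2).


A = pi*(r_o^2 - r_i^2)
r_o = 12 mm, r_i = 6.5 mm
A = 319.657 mm^2
sigma = F/A = 1583 / 319.657
sigma = 4.952 MPa


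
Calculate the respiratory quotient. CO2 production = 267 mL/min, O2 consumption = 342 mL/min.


RQ = VCO2 / VO2
RQ = 267 / 342
RQ = 0.7807


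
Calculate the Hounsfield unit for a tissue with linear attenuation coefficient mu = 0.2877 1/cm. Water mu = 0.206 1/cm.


HU = ((mu_tissue - mu_water) / mu_water) * 1000
HU = ((0.2877 - 0.206) / 0.206) * 1000
HU = 396.6


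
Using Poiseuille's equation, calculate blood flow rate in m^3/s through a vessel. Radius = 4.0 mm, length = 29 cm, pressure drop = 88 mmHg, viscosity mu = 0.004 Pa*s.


Q = pi*r^4*dP / (8*mu*L)
r = 0.004 m, L = 0.29 m
dP = 88 mmHg = 11732.336 Pa
Q = 0.001017 m^3/s


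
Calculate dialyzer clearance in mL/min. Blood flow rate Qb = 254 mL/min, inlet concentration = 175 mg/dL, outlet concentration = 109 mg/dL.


K = Qb * (Cb_in - Cb_out) / Cb_in
K = 254 * (175 - 109) / 175
K = 95.79 mL/min


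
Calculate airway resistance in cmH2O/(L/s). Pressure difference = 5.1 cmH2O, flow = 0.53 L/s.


R = dP / flow
R = 5.1 / 0.53
R = 9.623 cmH2O/(L/s)


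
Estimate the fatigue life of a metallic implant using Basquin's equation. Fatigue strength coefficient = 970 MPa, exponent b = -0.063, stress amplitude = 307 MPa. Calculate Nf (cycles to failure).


sigma_a = sigma_f' * (2Nf)^b
2Nf = (sigma_a/sigma_f')^(1/b)
2Nf = (307/970)^(1/-0.063)
2Nf = 85248792
Nf = 4.2624e+07


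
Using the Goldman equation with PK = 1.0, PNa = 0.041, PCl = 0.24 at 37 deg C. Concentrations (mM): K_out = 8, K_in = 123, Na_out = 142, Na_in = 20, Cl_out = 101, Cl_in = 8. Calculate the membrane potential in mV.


Vm = (RT/F)*ln((PK*Ko + PNa*Nao + PCl*Cli)/(PK*Ki + PNa*Nai + PCl*Clo))
Numer = 15.742, Denom = 148.06
Vm = -59.9 mV


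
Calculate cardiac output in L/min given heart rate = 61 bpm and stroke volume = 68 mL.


CO = HR * SV
CO = 61 * 68 / 1000
CO = 4.148 L/min


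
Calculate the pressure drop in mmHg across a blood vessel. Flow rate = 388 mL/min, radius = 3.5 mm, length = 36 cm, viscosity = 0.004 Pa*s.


dP = 8*mu*L*Q / (pi*r^4)
Q = 388 mL/min = 6.46667e-06 m^3/s
dP = 158.02 Pa = 158.02 / 133.322 mmHg = 1.185 mmHg


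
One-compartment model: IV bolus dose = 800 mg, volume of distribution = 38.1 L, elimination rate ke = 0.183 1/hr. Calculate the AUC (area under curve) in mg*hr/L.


C0 = Dose/Vd = 800/38.1 = 20.9974 mg/L
AUC = C0/ke = 20.9974/0.183
AUC = 114.7 mg*hr/L


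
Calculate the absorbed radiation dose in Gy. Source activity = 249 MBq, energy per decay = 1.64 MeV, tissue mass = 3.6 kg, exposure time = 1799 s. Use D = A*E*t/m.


A = 249 MBq = 2.4900e+08 Bq
E = 1.64 MeV = 2.62728e-13 J
D = A*E*t/m = 2.4900e+08*2.62728e-13*1799/3.6
D = 0.03269 Gy


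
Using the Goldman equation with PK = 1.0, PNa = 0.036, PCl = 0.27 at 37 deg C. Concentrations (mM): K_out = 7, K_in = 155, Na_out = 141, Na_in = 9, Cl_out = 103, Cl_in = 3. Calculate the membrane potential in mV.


Vm = (RT/F)*ln((PK*Ko + PNa*Nao + PCl*Cli)/(PK*Ki + PNa*Nai + PCl*Clo))
Numer = 12.886, Denom = 183.134
Vm = -70.93 mV


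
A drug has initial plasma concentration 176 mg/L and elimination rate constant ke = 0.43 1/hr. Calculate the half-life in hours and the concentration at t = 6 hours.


t_half = ln(2) / ke = 0.693147 / 0.43 = 1.612 hr
C(t) = C0 * exp(-ke*t) = 176 * exp(-0.43*6)
C(6) = 13.34 mg/L


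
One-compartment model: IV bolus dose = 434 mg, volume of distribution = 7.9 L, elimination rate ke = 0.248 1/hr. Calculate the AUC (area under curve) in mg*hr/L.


C0 = Dose/Vd = 434/7.9 = 54.9367 mg/L
AUC = C0/ke = 54.9367/0.248
AUC = 221.5 mg*hr/L


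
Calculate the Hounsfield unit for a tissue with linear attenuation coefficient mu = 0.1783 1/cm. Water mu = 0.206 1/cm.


HU = ((mu_tissue - mu_water) / mu_water) * 1000
HU = ((0.1783 - 0.206) / 0.206) * 1000
HU = -134.5


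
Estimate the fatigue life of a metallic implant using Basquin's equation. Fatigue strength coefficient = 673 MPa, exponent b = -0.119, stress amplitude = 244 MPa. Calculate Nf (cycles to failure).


sigma_a = sigma_f' * (2Nf)^b
2Nf = (sigma_a/sigma_f')^(1/b)
2Nf = (244/673)^(1/-0.119)
2Nf = 5043.5124
Nf = 2522


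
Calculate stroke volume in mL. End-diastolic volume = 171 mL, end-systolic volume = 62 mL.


SV = EDV - ESV
SV = 171 - 62
SV = 109 mL


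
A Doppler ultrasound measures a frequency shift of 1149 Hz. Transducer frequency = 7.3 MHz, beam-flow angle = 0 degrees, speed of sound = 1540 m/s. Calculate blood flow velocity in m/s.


v = fd * c / (2 * f0 * cos(theta))
v = 1149 * 1540 / (2 * 7.3000e+06 * cos(0))
v = 0.1212 m/s


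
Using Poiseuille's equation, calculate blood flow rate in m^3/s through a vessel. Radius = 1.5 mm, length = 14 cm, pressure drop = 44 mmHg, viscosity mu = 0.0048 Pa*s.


Q = pi*r^4*dP / (8*mu*L)
r = 0.0015 m, L = 0.14 m
dP = 44 mmHg = 5866.168 Pa
Q = 1.7354e-05 m^3/s


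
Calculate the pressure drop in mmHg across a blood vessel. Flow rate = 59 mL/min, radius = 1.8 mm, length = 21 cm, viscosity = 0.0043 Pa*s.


dP = 8*mu*L*Q / (pi*r^4)
Q = 59 mL/min = 9.83333e-07 m^3/s
dP = 215.396 Pa = 215.396 / 133.322 mmHg = 1.616 mmHg


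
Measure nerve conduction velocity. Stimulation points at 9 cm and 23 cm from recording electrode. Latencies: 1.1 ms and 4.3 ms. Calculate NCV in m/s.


Distance = (23 - 9) / 100 = 0.14 m
dt = (4.3 - 1.1) / 1000 = 0.0032 s
NCV = dist / dt = 43.75 m/s


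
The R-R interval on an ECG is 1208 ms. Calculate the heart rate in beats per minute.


HR = 60 / RR_interval(s)
RR = 1208 ms = 1.208 s
HR = 60 / 1.208 = 49.67 bpm


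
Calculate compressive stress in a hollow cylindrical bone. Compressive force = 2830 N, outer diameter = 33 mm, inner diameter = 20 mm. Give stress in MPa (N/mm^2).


A = pi*(r_o^2 - r_i^2)
r_o = 16.5 mm, r_i = 10 mm
A = 541.139 mm^2
sigma = F/A = 2830 / 541.139
sigma = 5.23 MPa


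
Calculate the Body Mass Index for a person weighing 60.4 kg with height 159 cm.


BMI = weight / height^2
height = 159 cm = 1.59 m
BMI = 60.4 / 1.59^2
BMI = 23.89 kg/m^2


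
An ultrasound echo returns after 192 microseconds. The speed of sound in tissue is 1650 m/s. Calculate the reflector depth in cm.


depth = c * t / 2
t = 192 us = 1.9200e-04 s
depth = 1650 * 1.9200e-04 / 2
depth = 0.1584 m = 15.84 cm


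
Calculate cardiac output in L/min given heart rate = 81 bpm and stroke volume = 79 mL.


CO = HR * SV
CO = 81 * 79 / 1000
CO = 6.399 L/min


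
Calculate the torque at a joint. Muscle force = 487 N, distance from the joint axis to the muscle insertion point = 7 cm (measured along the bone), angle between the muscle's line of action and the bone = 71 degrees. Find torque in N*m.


Torque = F * d * sin(theta)   (moment arm = d*sin(theta))
d = 7 cm = 0.07 m
Torque = 487 * 0.07 * sin(71)
Torque = 32.23 N*m


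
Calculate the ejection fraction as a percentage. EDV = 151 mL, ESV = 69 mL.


SV = EDV - ESV = 151 - 69 = 82 mL
EF = SV/EDV * 100 = 82/151 * 100
EF = 54.3%


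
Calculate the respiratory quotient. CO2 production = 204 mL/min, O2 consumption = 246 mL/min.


RQ = VCO2 / VO2
RQ = 204 / 246
RQ = 0.8293


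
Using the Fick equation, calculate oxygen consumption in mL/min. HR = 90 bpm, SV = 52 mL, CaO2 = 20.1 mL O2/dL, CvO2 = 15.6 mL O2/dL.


CO = HR*SV = 90*52/1000 = 4.68 L/min
a-v O2 diff = 20.1 - 15.6 = 4.5 mL/dL
VO2 = CO * (CaO2-CvO2) * 10 dL/L
VO2 = 4.68 * 4.5 * 10
VO2 = 210.6 mL/min


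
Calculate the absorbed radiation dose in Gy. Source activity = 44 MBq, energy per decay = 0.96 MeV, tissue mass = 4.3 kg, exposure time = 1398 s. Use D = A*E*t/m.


A = 44 MBq = 4.4000e+07 Bq
E = 0.96 MeV = 1.53792e-13 J
D = A*E*t/m = 4.4000e+07*1.53792e-13*1398/4.3
D = 0.0022 Gy


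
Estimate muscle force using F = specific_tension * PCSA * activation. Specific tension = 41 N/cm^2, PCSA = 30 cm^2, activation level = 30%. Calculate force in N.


F = sigma * PCSA * activation
F = 41 * 30 * 0.3
F = 369 N


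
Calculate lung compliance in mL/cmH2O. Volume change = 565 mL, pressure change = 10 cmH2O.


C = dV / dP
C = 565 / 10
C = 56.5 mL/cmH2O


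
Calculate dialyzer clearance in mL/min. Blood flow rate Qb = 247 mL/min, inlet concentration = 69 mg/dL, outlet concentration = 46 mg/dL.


K = Qb * (Cb_in - Cb_out) / Cb_in
K = 247 * (69 - 46) / 69
K = 82.33 mL/min


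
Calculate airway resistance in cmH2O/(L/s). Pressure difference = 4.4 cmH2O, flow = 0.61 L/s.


R = dP / flow
R = 4.4 / 0.61
R = 7.213 cmH2O/(L/s)


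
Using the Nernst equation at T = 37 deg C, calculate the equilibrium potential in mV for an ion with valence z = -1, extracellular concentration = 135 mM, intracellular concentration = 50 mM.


E = (RT/(zF)) * ln(C_out/C_in)
T = 37 + 273.15 = 310.15 K
E = (8.314 * 310.15 / (-1 * 96485)) * ln(135/50)
E = -26.54 mV


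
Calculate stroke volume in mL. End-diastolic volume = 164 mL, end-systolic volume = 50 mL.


SV = EDV - ESV
SV = 164 - 50
SV = 114 mL


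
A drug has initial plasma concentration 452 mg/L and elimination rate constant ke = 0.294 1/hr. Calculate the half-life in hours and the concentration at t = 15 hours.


t_half = ln(2) / ke = 0.693147 / 0.294 = 2.358 hr
C(t) = C0 * exp(-ke*t) = 452 * exp(-0.294*15)
C(15) = 5.494 mg/L


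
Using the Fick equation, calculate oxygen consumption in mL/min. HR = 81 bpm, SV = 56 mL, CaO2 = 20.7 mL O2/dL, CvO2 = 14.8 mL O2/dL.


CO = HR*SV = 81*56/1000 = 4.536 L/min
a-v O2 diff = 20.7 - 14.8 = 5.9 mL/dL
VO2 = CO * (CaO2-CvO2) * 10 dL/L
VO2 = 4.536 * 5.9 * 10
VO2 = 267.6 mL/min
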